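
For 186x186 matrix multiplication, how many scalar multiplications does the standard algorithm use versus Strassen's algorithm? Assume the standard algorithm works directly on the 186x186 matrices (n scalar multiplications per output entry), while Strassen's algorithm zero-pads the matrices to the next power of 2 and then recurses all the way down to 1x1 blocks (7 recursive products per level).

Matrix multiplication for 186x186 matrices:

Strassen's algorithm requires power-of-2 dimensions. Pad 186x186 to 256x256 (next power of 2).

Standard algorithm: 186^3 = 6434856 multiplications
Strassen's algorithm: 7^(log2(256)) = 7^8 = 5764801 multiplications
Savings: 6434856 - 5764801 = 670055 multiplications

Standard: 6434856 multiplications (186^3). Strassen: 5764801 multiplications (7^8, after padding to 256x256). Strassen reduces 8 recursive multiplications to 7 at each level.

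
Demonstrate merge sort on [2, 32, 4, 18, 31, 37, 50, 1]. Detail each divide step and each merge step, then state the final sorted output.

Merge sort trace:

Split: [2, 32, 4, 18, 31, 37, 50, 1] -> [2, 32, 4, 18] and [31, 37, 50, 1]
  Split: [2, 32, 4, 18] -> [2, 32] and [4, 18]
    Split: [2, 32] -> [2] and [32]
    Merge: [2] + [32] -> [2, 32]
    Split: [4, 18] -> [4] and [18]
    Merge: [4] + [18] -> [4, 18]
  Merge: [2, 32] + [4, 18] -> [2, 4, 18, 32]
  Split: [31, 37, 50, 1] -> [31, 37] and [50, 1]
    Split: [31, 37] -> [31] and [37]
    Merge: [31] + [37] -> [31, 37]
    Split: [50, 1] -> [50] and [1]
    Merge: [50] + [1] -> [1, 50]
  Merge: [31, 37] + [1, 50] -> [1, 31, 37, 50]
Merge: [2, 4, 18, 32] + [1, 31, 37, 50] -> [1, 2, 4, 18, 31, 32, 37, 50]

Final sorted array: [1, 2, 4, 18, 31, 32, 37, 50]

The merge sort proceeds by recursively splitting the array and merging sorted halves.
After all merges, the sorted array is [1, 2, 4, 18, 31, 32, 37, 50].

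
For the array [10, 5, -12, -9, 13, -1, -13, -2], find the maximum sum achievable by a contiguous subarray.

Using Kadane's algorithm on [10, 5, -12, -9, 13, -1, -13, -2]:

Scanning through the array:
Position 1 (value 5): max_ending_here = 15, max_so_far = 15
Position 2 (value -12): max_ending_here = 3, max_so_far = 15
Position 3 (value -9): max_ending_here = -6, max_so_far = 15
Position 4 (value 13): max_ending_here = 13, max_so_far = 15
Position 5 (value -1): max_ending_here = 12, max_so_far = 15
Position 6 (value -13): max_ending_here = -1, max_so_far = 15
Position 7 (value -2): max_ending_here = -2, max_so_far = 15

Maximum subarray: [10, 5]
Maximum sum: 15

The maximum subarray is [10, 5] with sum 15. This subarray runs from index 0 to index 1.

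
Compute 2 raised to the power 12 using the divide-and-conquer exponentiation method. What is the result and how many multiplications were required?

Computing 2^12 by squaring (build up from 2^1; each line after the first costs one multiplication):

2^1 = 2
2^2 = (2^1)^2 = 2^2 = 4
2^3 = 2 * 2^2 = 2 * 4 = 8
2^6 = (2^3)^2 = 8^2 = 64
2^12 = (2^6)^2 = 64^2 = 4096

Result: 4096
Multiplications needed: 4 (4 lines after 2^1)

2^12 = 4096. Using exponentiation by squaring, this requires 4 multiplications. The key idea: if the exponent is even, square the half-power; if odd, multiply by the base once.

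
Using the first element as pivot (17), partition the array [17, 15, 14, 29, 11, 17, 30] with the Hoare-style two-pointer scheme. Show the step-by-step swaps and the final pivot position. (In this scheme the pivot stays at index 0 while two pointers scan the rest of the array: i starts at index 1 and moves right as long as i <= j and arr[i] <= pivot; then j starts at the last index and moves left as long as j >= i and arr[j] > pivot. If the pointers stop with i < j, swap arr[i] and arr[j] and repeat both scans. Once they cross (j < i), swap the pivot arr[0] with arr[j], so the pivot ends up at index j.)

Hoare-style two-pointer partition with pivot = 17:

Initial array: [17, 15, 14, 29, 11, 17, 30]

Pointers start at i = 1, j = 6.
i stops at index 3 (arr[3]=29 > 17), j stops at index 5 (arr[5]=17 <= 17): swap arr[3] and arr[5], array becomes [17, 15, 14, 17, 11, 29, 30]
i ends at 5, j ends at 4: the pointers have crossed (j < i), so scanning stops.

Swap pivot arr[0] with arr[4] to place pivot at position 4: [11, 15, 14, 17, 17, 29, 30]
Pivot position: 4

After partitioning with pivot 17, the array becomes [11, 15, 14, 17, 17, 29, 30]. The pivot is placed at index 4. All elements to the left of the pivot are <= 17, and all elements to the right are > 17.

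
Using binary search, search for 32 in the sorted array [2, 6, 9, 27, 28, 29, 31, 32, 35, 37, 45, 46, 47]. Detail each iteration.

Binary search for 32 in [2, 6, 9, 27, 28, 29, 31, 32, 35, 37, 45, 46, 47]:

lo=0, hi=12, mid=6, arr[mid]=31 -> 31 < 32, search right half
lo=7, hi=12, mid=9, arr[mid]=37 -> 37 > 32, search left half
lo=7, hi=8, mid=7, arr[mid]=32 -> Found target at index 7!

Binary search finds 32 at index 7 after 3 comparisons. The search repeatedly halves the search space by comparing with the middle element.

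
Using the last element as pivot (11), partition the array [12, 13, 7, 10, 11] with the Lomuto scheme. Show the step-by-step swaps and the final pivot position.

Lomuto partition with pivot = 11:

Initial array: [12, 13, 7, 10, 11]

arr[0]=12 > 11: no swap
arr[1]=13 > 11: no swap
arr[2]=7 <= 11: swap with position 0, array becomes [7, 13, 12, 10, 11]
arr[3]=10 <= 11: swap with position 1, array becomes [7, 10, 12, 13, 11]

Place pivot at position 2: [7, 10, 11, 13, 12]
Pivot position: 2

After partitioning with pivot 11, the array becomes [7, 10, 11, 13, 12]. The pivot is placed at index 2. All elements to the left of the pivot are <= 11, and all elements to the right are > 11.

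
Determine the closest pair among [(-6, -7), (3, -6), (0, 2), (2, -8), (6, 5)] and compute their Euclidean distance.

Computing all pairwise distances among 5 points:

d((-6, -7), (3, -6)) = 9.0554
d((-6, -7), (0, 2)) = 10.8167
d((-6, -7), (2, -8)) = 8.0623
d((-6, -7), (6, 5)) = 16.9706
d((3, -6), (0, 2)) = 8.544
d((3, -6), (2, -8)) = 2.2361 <-- minimum
d((3, -6), (6, 5)) = 11.4018
d((0, 2), (2, -8)) = 10.198
d((0, 2), (6, 5)) = 6.7082
d((2, -8), (6, 5)) = 13.6015

Closest pair: (3, -6) and (2, -8) with distance 2.2361

The closest pair is (3, -6) and (2, -8) with Euclidean distance 2.2361. For 5 points, brute-force pairwise comparison is shown above. For large n, the divide-and-conquer algorithm (sort by x, recurse on halves, check the dividing strip) achieves O(n log n).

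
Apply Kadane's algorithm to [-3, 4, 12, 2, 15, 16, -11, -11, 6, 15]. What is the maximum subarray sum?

Using Kadane's algorithm on [-3, 4, 12, 2, 15, 16, -11, -11, 6, 15]:

Scanning through the array:
Position 1 (value 4): max_ending_here = 4, max_so_far = 4
Position 2 (value 12): max_ending_here = 16, max_so_far = 16
Position 3 (value 2): max_ending_here = 18, max_so_far = 18
Position 4 (value 15): max_ending_here = 33, max_so_far = 33
Position 5 (value 16): max_ending_here = 49, max_so_far = 49
Position 6 (value -11): max_ending_here = 38, max_so_far = 49
Position 7 (value -11): max_ending_here = 27, max_so_far = 49
Position 8 (value 6): max_ending_here = 33, max_so_far = 49
Position 9 (value 15): max_ending_here = 48, max_so_far = 49

Maximum subarray: [4, 12, 2, 15, 16]
Maximum sum: 49

The maximum subarray is [4, 12, 2, 15, 16] with sum 49. This subarray runs from index 1 to index 5.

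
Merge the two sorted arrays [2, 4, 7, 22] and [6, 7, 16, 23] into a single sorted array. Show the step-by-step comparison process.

Merging process:

Compare 2 vs 6: take 2 from left. Merged: [2]
Compare 4 vs 6: take 4 from left. Merged: [2, 4]
Compare 7 vs 6: take 6 from right. Merged: [2, 4, 6]
Compare 7 vs 7: take 7 from left. Merged: [2, 4, 6, 7]
Compare 22 vs 7: take 7 from right. Merged: [2, 4, 6, 7, 7]
Compare 22 vs 16: take 16 from right. Merged: [2, 4, 6, 7, 7, 16]
Compare 22 vs 23: take 22 from left. Merged: [2, 4, 6, 7, 7, 16, 22]
Append remaining from right: [23]. Merged: [2, 4, 6, 7, 7, 16, 22, 23]

Final merged array: [2, 4, 6, 7, 7, 16, 22, 23]
Total comparisons: 7

The merged array is [2, 4, 6, 7, 7, 16, 22, 23], requiring 7 comparisons. The merge step runs in O(n) time where n is the total number of elements.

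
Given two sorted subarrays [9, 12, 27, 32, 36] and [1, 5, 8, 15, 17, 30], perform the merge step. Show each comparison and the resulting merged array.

Merging process:

Compare 9 vs 1: take 1 from right. Merged: [1]
Compare 9 vs 5: take 5 from right. Merged: [1, 5]
Compare 9 vs 8: take 8 from right. Merged: [1, 5, 8]
Compare 9 vs 15: take 9 from left. Merged: [1, 5, 8, 9]
Compare 12 vs 15: take 12 from left. Merged: [1, 5, 8, 9, 12]
Compare 27 vs 15: take 15 from right. Merged: [1, 5, 8, 9, 12, 15]
Compare 27 vs 17: take 17 from right. Merged: [1, 5, 8, 9, 12, 15, 17]
Compare 27 vs 30: take 27 from left. Merged: [1, 5, 8, 9, 12, 15, 17, 27]
Compare 32 vs 30: take 30 from right. Merged: [1, 5, 8, 9, 12, 15, 17, 27, 30]
Append remaining from left: [32, 36]. Merged: [1, 5, 8, 9, 12, 15, 17, 27, 30, 32, 36]

Final merged array: [1, 5, 8, 9, 12, 15, 17, 27, 30, 32, 36]
Total comparisons: 9

The merged array is [1, 5, 8, 9, 12, 15, 17, 27, 30, 32, 36], requiring 9 comparisons. The merge step runs in O(n) time where n is the total number of elements.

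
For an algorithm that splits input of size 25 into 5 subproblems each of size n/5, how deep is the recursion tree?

For divide and conquer with division factor 5:

Problem sizes at each level:
Level 0: 25
Level 1: 5
Level 2: 1

The root is level 0 and the size-1 base case is level 2 (the tree spans levels 0 through 2, i.e. 3 levels counting the root), so the depth is the number of divisions: log_5(25) = 2

The recursion tree depth is log_5(25) = 2. At each level, the problem size is divided by 5, so it takes 2 divisions to reduce to a base case of size 1. The algorithm makes 5 recursive calls at each level.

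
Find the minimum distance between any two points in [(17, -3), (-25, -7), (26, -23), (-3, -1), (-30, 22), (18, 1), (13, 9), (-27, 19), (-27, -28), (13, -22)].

Computing all pairwise distances among 10 points:

d((17, -3), (-25, -7)) = 42.19
d((17, -3), (26, -23)) = 21.9317
d((17, -3), (-3, -1)) = 20.0998
d((17, -3), (-30, 22)) = 53.2353
d((17, -3), (18, 1)) = 4.1231 <-- minimum
d((17, -3), (13, 9)) = 12.6491
d((17, -3), (-27, 19)) = 49.1935
d((17, -3), (-27, -28)) = 50.6063
d((17, -3), (13, -22)) = 19.4165
d((-25, -7), (26, -23)) = 53.4509
d((-25, -7), (-3, -1)) = 22.8035
d((-25, -7), (-30, 22)) = 29.4279
d((-25, -7), (18, 1)) = 43.7379
d((-25, -7), (13, 9)) = 41.2311
d((-25, -7), (-27, 19)) = 26.0768
d((-25, -7), (-27, -28)) = 21.095
d((-25, -7), (13, -22)) = 40.8534
d((26, -23), (-3, -1)) = 36.4005
d((26, -23), (-30, 22)) = 71.8401
d((26, -23), (18, 1)) = 25.2982
d((26, -23), (13, 9)) = 34.5398
d((26, -23), (-27, 19)) = 67.624
d((26, -23), (-27, -28)) = 53.2353
d((26, -23), (13, -22)) = 13.0384
d((-3, -1), (-30, 22)) = 35.4683
d((-3, -1), (18, 1)) = 21.095
d((-3, -1), (13, 9)) = 18.868
d((-3, -1), (-27, 19)) = 31.241
d((-3, -1), (-27, -28)) = 36.1248
d((-3, -1), (13, -22)) = 26.4008
d((-30, 22), (18, 1)) = 52.3927
d((-30, 22), (13, 9)) = 44.9222
d((-30, 22), (-27, 19)) = 4.2426
d((-30, 22), (-27, -28)) = 50.0899
d((-30, 22), (13, -22)) = 61.5224
d((18, 1), (13, 9)) = 9.434
d((18, 1), (-27, 19)) = 48.4665
d((18, 1), (-27, -28)) = 53.535
d((18, 1), (13, -22)) = 23.5372
d((13, 9), (-27, 19)) = 41.2311
d((13, 9), (-27, -28)) = 54.4885
d((13, 9), (13, -22)) = 31.0
d((-27, 19), (-27, -28)) = 47.0
d((-27, 19), (13, -22)) = 57.28
d((-27, -28), (13, -22)) = 40.4475

Closest pair: (17, -3) and (18, 1) with distance 4.1231

The closest pair is (17, -3) and (18, 1) with Euclidean distance 4.1231. For 10 points, brute-force pairwise comparison is shown above. For large n, the divide-and-conquer algorithm (sort by x, recurse on halves, check the dividing strip) achieves O(n log n).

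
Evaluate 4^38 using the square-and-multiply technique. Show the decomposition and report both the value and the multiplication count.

Computing 4^38 by squaring (build up from 4^1; each line after the first costs one multiplication):

4^1 = 4
4^2 = (4^1)^2 = 4^2 = 16
4^4 = (4^2)^2 = 16^2 = 256
4^8 = (4^4)^2 = 256^2 = 65536
4^9 = 4 * 4^8 = 4 * 65536 = 262144
4^18 = (4^9)^2 = 262144^2 = 68719476736
4^19 = 4 * 4^18 = 4 * 68719476736 = 274877906944
4^38 = (4^19)^2 = 274877906944^2 = 75557863725914323419136

Result: 75557863725914323419136
Multiplications needed: 7 (7 lines after 4^1)

4^38 = 75557863725914323419136. Using exponentiation by squaring, this requires 7 multiplications. The key idea: if the exponent is even, square the half-power; if odd, multiply by the base once.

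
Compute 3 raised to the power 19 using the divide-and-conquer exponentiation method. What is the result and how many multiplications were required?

Computing 3^19 by squaring (build up from 3^1; each line after the first costs one multiplication):

3^1 = 3
3^2 = (3^1)^2 = 3^2 = 9
3^4 = (3^2)^2 = 9^2 = 81
3^8 = (3^4)^2 = 81^2 = 6561
3^9 = 3 * 3^8 = 3 * 6561 = 19683
3^18 = (3^9)^2 = 19683^2 = 387420489
3^19 = 3 * 3^18 = 3 * 387420489 = 1162261467

Result: 1162261467
Multiplications needed: 6 (6 lines after 3^1)

3^19 = 1162261467. Using exponentiation by squaring, this requires 6 multiplications. The key idea: if the exponent is even, square the half-power; if odd, multiply by the base once.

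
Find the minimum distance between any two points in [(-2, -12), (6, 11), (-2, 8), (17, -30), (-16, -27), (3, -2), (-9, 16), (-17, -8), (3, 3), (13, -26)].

Computing all pairwise distances among 10 points:

d((-2, -12), (6, 11)) = 24.3516
d((-2, -12), (-2, 8)) = 20.0
d((-2, -12), (17, -30)) = 26.1725
d((-2, -12), (-16, -27)) = 20.5183
d((-2, -12), (3, -2)) = 11.1803
d((-2, -12), (-9, 16)) = 28.8617
d((-2, -12), (-17, -8)) = 15.5242
d((-2, -12), (3, 3)) = 15.8114
d((-2, -12), (13, -26)) = 20.5183
d((6, 11), (-2, 8)) = 8.544
d((6, 11), (17, -30)) = 42.45
d((6, 11), (-16, -27)) = 43.909
d((6, 11), (3, -2)) = 13.3417
d((6, 11), (-9, 16)) = 15.8114
d((6, 11), (-17, -8)) = 29.8329
d((6, 11), (3, 3)) = 8.544
d((6, 11), (13, -26)) = 37.6563
d((-2, 8), (17, -30)) = 42.4853
d((-2, 8), (-16, -27)) = 37.6962
d((-2, 8), (3, -2)) = 11.1803
d((-2, 8), (-9, 16)) = 10.6301
d((-2, 8), (-17, -8)) = 21.9317
d((-2, 8), (3, 3)) = 7.0711
d((-2, 8), (13, -26)) = 37.1618
d((17, -30), (-16, -27)) = 33.1361
d((17, -30), (3, -2)) = 31.305
d((17, -30), (-9, 16)) = 52.8394
d((17, -30), (-17, -8)) = 40.4969
d((17, -30), (3, 3)) = 35.8469
d((17, -30), (13, -26)) = 5.6569
d((-16, -27), (3, -2)) = 31.4006
d((-16, -27), (-9, 16)) = 43.566
d((-16, -27), (-17, -8)) = 19.0263
d((-16, -27), (3, 3)) = 35.5106
d((-16, -27), (13, -26)) = 29.0172
d((3, -2), (-9, 16)) = 21.6333
d((3, -2), (-17, -8)) = 20.8806
d((3, -2), (3, 3)) = 5.0 <-- minimum
d((3, -2), (13, -26)) = 26.0
d((-9, 16), (-17, -8)) = 25.2982
d((-9, 16), (3, 3)) = 17.6918
d((-9, 16), (13, -26)) = 47.4131
d((-17, -8), (3, 3)) = 22.8254
d((-17, -8), (13, -26)) = 34.9857
d((3, 3), (13, -26)) = 30.6757

Closest pair: (3, -2) and (3, 3) with distance 5.0

The closest pair is (3, -2) and (3, 3) with Euclidean distance 5.0. For 10 points, brute-force pairwise comparison is shown above. For large n, the divide-and-conquer algorithm (sort by x, recurse on halves, check the dividing strip) achieves O(n log n).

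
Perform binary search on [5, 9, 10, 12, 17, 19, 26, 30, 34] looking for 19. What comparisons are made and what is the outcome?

Binary search for 19 in [5, 9, 10, 12, 17, 19, 26, 30, 34]:

lo=0, hi=8, mid=4, arr[mid]=17 -> 17 < 19, search right half
lo=5, hi=8, mid=6, arr[mid]=26 -> 26 > 19, search left half
lo=5, hi=5, mid=5, arr[mid]=19 -> Found target at index 5!

Binary search finds 19 at index 5 after 3 comparisons. The search repeatedly halves the search space by comparing with the middle element.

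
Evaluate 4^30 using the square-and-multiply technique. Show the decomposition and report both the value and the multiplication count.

Computing 4^30 by squaring (build up from 4^1; each line after the first costs one multiplication):

4^1 = 4
4^2 = (4^1)^2 = 4^2 = 16
4^3 = 4 * 4^2 = 4 * 16 = 64
4^6 = (4^3)^2 = 64^2 = 4096
4^7 = 4 * 4^6 = 4 * 4096 = 16384
4^14 = (4^7)^2 = 16384^2 = 268435456
4^15 = 4 * 4^14 = 4 * 268435456 = 1073741824
4^30 = (4^15)^2 = 1073741824^2 = 1152921504606846976

Result: 1152921504606846976
Multiplications needed: 7 (7 lines after 4^1)

4^30 = 1152921504606846976. Using exponentiation by squaring, this requires 7 multiplications. The key idea: if the exponent is even, square the half-power; if odd, multiply by the base once.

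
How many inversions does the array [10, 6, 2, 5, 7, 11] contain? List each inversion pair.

Finding inversions in [10, 6, 2, 5, 7, 11]:

(0, 1): arr[0]=10 > arr[1]=6
(0, 2): arr[0]=10 > arr[2]=2
(0, 3): arr[0]=10 > arr[3]=5
(0, 4): arr[0]=10 > arr[4]=7
(1, 2): arr[1]=6 > arr[2]=2
(1, 3): arr[1]=6 > arr[3]=5

Total inversions: 6

The array has 6 inversion(s): (0,1), (0,2), (0,3), (0,4), (1,2), (1,3). Each pair (i,j) satisfies i < j and arr[i] > arr[j].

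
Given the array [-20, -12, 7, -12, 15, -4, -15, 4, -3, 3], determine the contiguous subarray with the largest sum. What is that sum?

Using Kadane's algorithm on [-20, -12, 7, -12, 15, -4, -15, 4, -3, 3]:

Scanning through the array:
Position 1 (value -12): max_ending_here = -12, max_so_far = -12
Position 2 (value 7): max_ending_here = 7, max_so_far = 7
Position 3 (value -12): max_ending_here = -5, max_so_far = 7
Position 4 (value 15): max_ending_here = 15, max_so_far = 15
Position 5 (value -4): max_ending_here = 11, max_so_far = 15
Position 6 (value -15): max_ending_here = -4, max_so_far = 15
Position 7 (value 4): max_ending_here = 4, max_so_far = 15
Position 8 (value -3): max_ending_here = 1, max_so_far = 15
Position 9 (value 3): max_ending_here = 4, max_so_far = 15

Maximum subarray: [15]
Maximum sum: 15

The maximum subarray is [15] with sum 15. This subarray runs from index 4 to index 4.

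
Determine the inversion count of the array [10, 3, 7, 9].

Finding inversions in [10, 3, 7, 9]:

(0, 1): arr[0]=10 > arr[1]=3
(0, 2): arr[0]=10 > arr[2]=7
(0, 3): arr[0]=10 > arr[3]=9

Total inversions: 3

The array has 3 inversion(s): (0,1), (0,2), (0,3). Each pair (i,j) satisfies i < j and arr[i] > arr[j].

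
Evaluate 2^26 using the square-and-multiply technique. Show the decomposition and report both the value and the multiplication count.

Computing 2^26 by squaring (build up from 2^1; each line after the first costs one multiplication):

2^1 = 2
2^2 = (2^1)^2 = 2^2 = 4
2^3 = 2 * 2^2 = 2 * 4 = 8
2^6 = (2^3)^2 = 8^2 = 64
2^12 = (2^6)^2 = 64^2 = 4096
2^13 = 2 * 2^12 = 2 * 4096 = 8192
2^26 = (2^13)^2 = 8192^2 = 67108864

Result: 67108864
Multiplications needed: 6 (6 lines after 2^1)

2^26 = 67108864. Using exponentiation by squaring, this requires 6 multiplications. The key idea: if the exponent is even, square the half-power; if odd, multiply by the base once.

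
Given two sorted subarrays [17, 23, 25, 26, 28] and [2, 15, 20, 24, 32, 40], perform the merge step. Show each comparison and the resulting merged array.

Merging process:

Compare 17 vs 2: take 2 from right. Merged: [2]
Compare 17 vs 15: take 15 from right. Merged: [2, 15]
Compare 17 vs 20: take 17 from left. Merged: [2, 15, 17]
Compare 23 vs 20: take 20 from right. Merged: [2, 15, 17, 20]
Compare 23 vs 24: take 23 from left. Merged: [2, 15, 17, 20, 23]
Compare 25 vs 24: take 24 from right. Merged: [2, 15, 17, 20, 23, 24]
Compare 25 vs 32: take 25 from left. Merged: [2, 15, 17, 20, 23, 24, 25]
Compare 26 vs 32: take 26 from left. Merged: [2, 15, 17, 20, 23, 24, 25, 26]
Compare 28 vs 32: take 28 from left. Merged: [2, 15, 17, 20, 23, 24, 25, 26, 28]
Append remaining from right: [32, 40]. Merged: [2, 15, 17, 20, 23, 24, 25, 26, 28, 32, 40]

Final merged array: [2, 15, 17, 20, 23, 24, 25, 26, 28, 32, 40]
Total comparisons: 9

The merged array is [2, 15, 17, 20, 23, 24, 25, 26, 28, 32, 40], requiring 9 comparisons. The merge step runs in O(n) time where n is the total number of elements.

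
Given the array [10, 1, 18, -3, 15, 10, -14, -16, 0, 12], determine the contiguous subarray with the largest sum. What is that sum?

Using Kadane's algorithm on [10, 1, 18, -3, 15, 10, -14, -16, 0, 12]:

Scanning through the array:
Position 1 (value 1): max_ending_here = 11, max_so_far = 11
Position 2 (value 18): max_ending_here = 29, max_so_far = 29
Position 3 (value -3): max_ending_here = 26, max_so_far = 29
Position 4 (value 15): max_ending_here = 41, max_so_far = 41
Position 5 (value 10): max_ending_here = 51, max_so_far = 51
Position 6 (value -14): max_ending_here = 37, max_so_far = 51
Position 7 (value -16): max_ending_here = 21, max_so_far = 51
Position 8 (value 0): max_ending_here = 21, max_so_far = 51
Position 9 (value 12): max_ending_here = 33, max_so_far = 51

Maximum subarray: [10, 1, 18, -3, 15, 10]
Maximum sum: 51

The maximum subarray is [10, 1, 18, -3, 15, 10] with sum 51. This subarray runs from index 0 to index 5.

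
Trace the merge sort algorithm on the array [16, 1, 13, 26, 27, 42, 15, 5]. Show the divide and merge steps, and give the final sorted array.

Merge sort trace:

Split: [16, 1, 13, 26, 27, 42, 15, 5] -> [16, 1, 13, 26] and [27, 42, 15, 5]
  Split: [16, 1, 13, 26] -> [16, 1] and [13, 26]
    Split: [16, 1] -> [16] and [1]
    Merge: [16] + [1] -> [1, 16]
    Split: [13, 26] -> [13] and [26]
    Merge: [13] + [26] -> [13, 26]
  Merge: [1, 16] + [13, 26] -> [1, 13, 16, 26]
  Split: [27, 42, 15, 5] -> [27, 42] and [15, 5]
    Split: [27, 42] -> [27] and [42]
    Merge: [27] + [42] -> [27, 42]
    Split: [15, 5] -> [15] and [5]
    Merge: [15] + [5] -> [5, 15]
  Merge: [27, 42] + [5, 15] -> [5, 15, 27, 42]
Merge: [1, 13, 16, 26] + [5, 15, 27, 42] -> [1, 5, 13, 15, 16, 26, 27, 42]

Final sorted array: [1, 5, 13, 15, 16, 26, 27, 42]

The merge sort proceeds by recursively splitting the array and merging sorted halves.
After all merges, the sorted array is [1, 5, 13, 15, 16, 26, 27, 42].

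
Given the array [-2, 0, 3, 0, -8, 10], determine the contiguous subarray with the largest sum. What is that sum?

Using Kadane's algorithm on [-2, 0, 3, 0, -8, 10]:

Scanning through the array:
Position 1 (value 0): max_ending_here = 0, max_so_far = 0
Position 2 (value 3): max_ending_here = 3, max_so_far = 3
Position 3 (value 0): max_ending_here = 3, max_so_far = 3
Position 4 (value -8): max_ending_here = -5, max_so_far = 3
Position 5 (value 10): max_ending_here = 10, max_so_far = 10

Maximum subarray: [10]
Maximum sum: 10

The maximum subarray is [10] with sum 10. This subarray runs from index 5 to index 5.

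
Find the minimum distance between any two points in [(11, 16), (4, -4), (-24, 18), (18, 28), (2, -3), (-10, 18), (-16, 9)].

Computing all pairwise distances among 7 points:

d((11, 16), (4, -4)) = 21.1896
d((11, 16), (-24, 18)) = 35.0571
d((11, 16), (18, 28)) = 13.8924
d((11, 16), (2, -3)) = 21.0238
d((11, 16), (-10, 18)) = 21.095
d((11, 16), (-16, 9)) = 27.8927
d((4, -4), (-24, 18)) = 35.609
d((4, -4), (18, 28)) = 34.9285
d((4, -4), (2, -3)) = 2.2361 <-- minimum
d((4, -4), (-10, 18)) = 26.0768
d((4, -4), (-16, 9)) = 23.8537
d((-24, 18), (18, 28)) = 43.1741
d((-24, 18), (2, -3)) = 33.4215
d((-24, 18), (-10, 18)) = 14.0
d((-24, 18), (-16, 9)) = 12.0416
d((18, 28), (2, -3)) = 34.8855
d((18, 28), (-10, 18)) = 29.7321
d((18, 28), (-16, 9)) = 38.9487
d((2, -3), (-10, 18)) = 24.1868
d((2, -3), (-16, 9)) = 21.6333
d((-10, 18), (-16, 9)) = 10.8167

Closest pair: (4, -4) and (2, -3) with distance 2.2361

The closest pair is (4, -4) and (2, -3) with Euclidean distance 2.2361. For 7 points, brute-force pairwise comparison is shown above. For large n, the divide-and-conquer algorithm (sort by x, recurse on halves, check the dividing strip) achieves O(n log n).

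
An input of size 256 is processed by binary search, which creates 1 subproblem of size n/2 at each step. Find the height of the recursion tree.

For divide and conquer with division factor 2:

Problem sizes at each level:
Level 0: 256
Level 1: 128
Level 2: 64
Level 3: 32
Level 4: 16
Level 5: 8
Level 6: 4
Level 7: 2
Level 8: 1

The root is level 0 and the size-1 base case is level 8 (the tree spans levels 0 through 8, i.e. 9 levels counting the root), so the depth is the number of divisions: log_2(256) = 8

The recursion tree depth is log_2(256) = 8. At each level, the problem size is divided by 2, so it takes 8 divisions to reduce to a base case of size 1. The algorithm makes 1 recursive call at each level.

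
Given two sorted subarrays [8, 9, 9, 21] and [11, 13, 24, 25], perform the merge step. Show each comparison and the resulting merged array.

Merging process:

Compare 8 vs 11: take 8 from left. Merged: [8]
Compare 9 vs 11: take 9 from left. Merged: [8, 9]
Compare 9 vs 11: take 9 from left. Merged: [8, 9, 9]
Compare 21 vs 11: take 11 from right. Merged: [8, 9, 9, 11]
Compare 21 vs 13: take 13 from right. Merged: [8, 9, 9, 11, 13]
Compare 21 vs 24: take 21 from left. Merged: [8, 9, 9, 11, 13, 21]
Append remaining from right: [24, 25]. Merged: [8, 9, 9, 11, 13, 21, 24, 25]

Final merged array: [8, 9, 9, 11, 13, 21, 24, 25]
Total comparisons: 6

The merged array is [8, 9, 9, 11, 13, 21, 24, 25], requiring 6 comparisons. The merge step runs in O(n) time where n is the total number of elements.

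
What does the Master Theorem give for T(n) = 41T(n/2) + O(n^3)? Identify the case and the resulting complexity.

Master Theorem for T(n) = 41T(n/2) + O(n^3):

a = 41, b = 2, c = 3
log_b(a) = log_2(41) = 5.3576

Case 1: c = 3 < log_2(41) = 5.3576
T(n) = O(n^(log_2 41))

For T(n) = 41T(n/2) + O(n^3): log_2(41) = 5.3576. This is Case 1 of the Master Theorem (c < log_b(a), work dominated by leaves), giving O(n^(log_2 41)).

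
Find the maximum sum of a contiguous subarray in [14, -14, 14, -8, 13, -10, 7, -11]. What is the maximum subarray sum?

Using Kadane's algorithm on [14, -14, 14, -8, 13, -10, 7, -11]:

Scanning through the array:
Position 1 (value -14): max_ending_here = 0, max_so_far = 14
Position 2 (value 14): max_ending_here = 14, max_so_far = 14
Position 3 (value -8): max_ending_here = 6, max_so_far = 14
Position 4 (value 13): max_ending_here = 19, max_so_far = 19
Position 5 (value -10): max_ending_here = 9, max_so_far = 19
Position 6 (value 7): max_ending_here = 16, max_so_far = 19
Position 7 (value -11): max_ending_here = 5, max_so_far = 19

Maximum subarray: [14, -14, 14, -8, 13]
Maximum sum: 19

The maximum subarray is [14, -14, 14, -8, 13] with sum 19. This subarray runs from index 0 to index 4.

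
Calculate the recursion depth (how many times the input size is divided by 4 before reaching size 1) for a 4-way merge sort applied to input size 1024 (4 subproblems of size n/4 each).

For divide and conquer with division factor 4:

Problem sizes at each level:
Level 0: 1024
Level 1: 256
Level 2: 64
Level 3: 16
Level 4: 4
Level 5: 1

The root is level 0 and the size-1 base case is level 5 (the tree spans levels 0 through 5, i.e. 6 levels counting the root), so the depth is the number of divisions: log_4(1024) = 5

The recursion tree depth is log_4(1024) = 5. At each level, the problem size is divided by 4, so it takes 5 divisions to reduce to a base case of size 1. The algorithm makes 4 recursive calls at each level.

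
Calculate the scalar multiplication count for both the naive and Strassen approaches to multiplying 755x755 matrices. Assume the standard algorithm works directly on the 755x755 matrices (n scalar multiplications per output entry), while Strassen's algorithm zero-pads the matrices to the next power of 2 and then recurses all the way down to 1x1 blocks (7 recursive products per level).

Matrix multiplication for 755x755 matrices:

Strassen's algorithm requires power-of-2 dimensions. Pad 755x755 to 1024x1024 (next power of 2).

Standard algorithm: 755^3 = 430368875 multiplications
Strassen's algorithm: 7^(log2(1024)) = 7^10 = 282475249 multiplications
Savings: 430368875 - 282475249 = 147893626 multiplications

Standard: 430368875 multiplications (755^3). Strassen: 282475249 multiplications (7^10, after padding to 1024x1024). Strassen reduces 8 recursive multiplications to 7 at each level.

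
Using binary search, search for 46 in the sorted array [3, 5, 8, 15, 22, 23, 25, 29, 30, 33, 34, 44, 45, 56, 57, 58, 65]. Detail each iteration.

Binary search for 46 in [3, 5, 8, 15, 22, 23, 25, 29, 30, 33, 34, 44, 45, 56, 57, 58, 65]:

lo=0, hi=16, mid=8, arr[mid]=30 -> 30 < 46, search right half
lo=9, hi=16, mid=12, arr[mid]=45 -> 45 < 46, search right half
lo=13, hi=16, mid=14, arr[mid]=57 -> 57 > 46, search left half
lo=13, hi=13, mid=13, arr[mid]=56 -> 56 > 46, search left half
lo=13 > hi=12, target 46 not found

Binary search determines that 46 is not in the array after 4 comparisons. The search space was exhausted without finding the target.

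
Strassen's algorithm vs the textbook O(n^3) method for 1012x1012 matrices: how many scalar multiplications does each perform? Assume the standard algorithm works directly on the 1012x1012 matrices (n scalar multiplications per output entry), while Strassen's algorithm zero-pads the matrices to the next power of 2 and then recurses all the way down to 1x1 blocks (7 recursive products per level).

Matrix multiplication for 1012x1012 matrices:

Strassen's algorithm requires power-of-2 dimensions. Pad 1012x1012 to 1024x1024 (next power of 2).

Standard algorithm: 1012^3 = 1036433728 multiplications
Strassen's algorithm: 7^(log2(1024)) = 7^10 = 282475249 multiplications
Savings: 1036433728 - 282475249 = 753958479 multiplications

Standard: 1036433728 multiplications (1012^3). Strassen: 282475249 multiplications (7^10, after padding to 1024x1024). Strassen reduces 8 recursive multiplications to 7 at each level.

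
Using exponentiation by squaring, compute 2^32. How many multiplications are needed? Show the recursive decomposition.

Computing 2^32 by squaring (build up from 2^1; each line after the first costs one multiplication):

2^1 = 2
2^2 = (2^1)^2 = 2^2 = 4
2^4 = (2^2)^2 = 4^2 = 16
2^8 = (2^4)^2 = 16^2 = 256
2^16 = (2^8)^2 = 256^2 = 65536
2^32 = (2^16)^2 = 65536^2 = 4294967296

Result: 4294967296
Multiplications needed: 5 (5 lines after 2^1)

2^32 = 4294967296. Using exponentiation by squaring, this requires 5 multiplications. The key idea: if the exponent is even, square the half-power; if odd, multiply by the base once.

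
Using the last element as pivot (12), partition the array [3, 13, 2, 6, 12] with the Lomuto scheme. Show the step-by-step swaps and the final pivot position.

Lomuto partition with pivot = 12:

Initial array: [3, 13, 2, 6, 12]

arr[0]=3 <= 12: swap with position 0, array becomes [3, 13, 2, 6, 12]
arr[1]=13 > 12: no swap
arr[2]=2 <= 12: swap with position 1, array becomes [3, 2, 13, 6, 12]
arr[3]=6 <= 12: swap with position 2, array becomes [3, 2, 6, 13, 12]

Place pivot at position 3: [3, 2, 6, 12, 13]
Pivot position: 3

After partitioning with pivot 12, the array becomes [3, 2, 6, 12, 13]. The pivot is placed at index 3. All elements to the left of the pivot are <= 12, and all elements to the right are > 12.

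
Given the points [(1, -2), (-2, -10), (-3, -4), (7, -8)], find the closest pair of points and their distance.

Computing all pairwise distances among 4 points:

d((1, -2), (-2, -10)) = 8.544
d((1, -2), (-3, -4)) = 4.4721 <-- minimum
d((1, -2), (7, -8)) = 8.4853
d((-2, -10), (-3, -4)) = 6.0828
d((-2, -10), (7, -8)) = 9.2195
d((-3, -4), (7, -8)) = 10.7703

Closest pair: (1, -2) and (-3, -4) with distance 4.4721

The closest pair is (1, -2) and (-3, -4) with Euclidean distance 4.4721. For 4 points, brute-force pairwise comparison is shown above. For large n, the divide-and-conquer algorithm (sort by x, recurse on halves, check the dividing strip) achieves O(n log n).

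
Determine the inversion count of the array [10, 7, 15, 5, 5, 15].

Finding inversions in [10, 7, 15, 5, 5, 15]:

(0, 1): arr[0]=10 > arr[1]=7
(0, 3): arr[0]=10 > arr[3]=5
(0, 4): arr[0]=10 > arr[4]=5
(1, 3): arr[1]=7 > arr[3]=5
(1, 4): arr[1]=7 > arr[4]=5
(2, 3): arr[2]=15 > arr[3]=5
(2, 4): arr[2]=15 > arr[4]=5

Total inversions: 7

The array has 7 inversion(s): (0,1), (0,3), (0,4), (1,3), (1,4), (2,3), (2,4). Each pair (i,j) satisfies i < j and arr[i] > arr[j].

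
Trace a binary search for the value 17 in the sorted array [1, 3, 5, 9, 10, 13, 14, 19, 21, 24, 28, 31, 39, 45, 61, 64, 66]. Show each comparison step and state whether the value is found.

Binary search for 17 in [1, 3, 5, 9, 10, 13, 14, 19, 21, 24, 28, 31, 39, 45, 61, 64, 66]:

lo=0, hi=16, mid=8, arr[mid]=21 -> 21 > 17, search left half
lo=0, hi=7, mid=3, arr[mid]=9 -> 9 < 17, search right half
lo=4, hi=7, mid=5, arr[mid]=13 -> 13 < 17, search right half
lo=6, hi=7, mid=6, arr[mid]=14 -> 14 < 17, search right half
lo=7, hi=7, mid=7, arr[mid]=19 -> 19 > 17, search left half
lo=7 > hi=6, target 17 not found

Binary search determines that 17 is not in the array after 5 comparisons. The search space was exhausted without finding the target.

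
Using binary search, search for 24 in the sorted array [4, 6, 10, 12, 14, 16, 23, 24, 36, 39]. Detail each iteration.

Binary search for 24 in [4, 6, 10, 12, 14, 16, 23, 24, 36, 39]:

lo=0, hi=9, mid=4, arr[mid]=14 -> 14 < 24, search right half
lo=5, hi=9, mid=7, arr[mid]=24 -> Found target at index 7!

Binary search finds 24 at index 7 after 2 comparisons. The search repeatedly halves the search space by comparing with the middle element.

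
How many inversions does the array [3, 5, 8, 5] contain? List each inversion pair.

Finding inversions in [3, 5, 8, 5]:

(2, 3): arr[2]=8 > arr[3]=5

Total inversions: 1

The array has 1 inversion(s): (2,3). Each pair (i,j) satisfies i < j and arr[i] > arr[j].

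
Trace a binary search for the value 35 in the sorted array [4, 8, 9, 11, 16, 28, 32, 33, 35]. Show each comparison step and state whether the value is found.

Binary search for 35 in [4, 8, 9, 11, 16, 28, 32, 33, 35]:

lo=0, hi=8, mid=4, arr[mid]=16 -> 16 < 35, search right half
lo=5, hi=8, mid=6, arr[mid]=32 -> 32 < 35, search right half
lo=7, hi=8, mid=7, arr[mid]=33 -> 33 < 35, search right half
lo=8, hi=8, mid=8, arr[mid]=35 -> Found target at index 8!

Binary search finds 35 at index 8 after 4 comparisons. The search repeatedly halves the search space by comparing with the middle element.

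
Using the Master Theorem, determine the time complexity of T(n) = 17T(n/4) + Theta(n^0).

Master Theorem for T(n) = 17T(n/4) + O(n^0):

a = 17, b = 4, c = 0
log_b(a) = log_4(17) = 2.0437

Case 1: c = 0 < log_4(17) = 2.0437
T(n) = O(n^(log_4 17))

For T(n) = 17T(n/4) + O(n^0): log_4(17) = 2.0437. This is Case 1 of the Master Theorem (c < log_b(a), work dominated by leaves), giving O(n^(log_4 17)).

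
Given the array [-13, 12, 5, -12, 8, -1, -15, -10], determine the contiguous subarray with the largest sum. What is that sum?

Using Kadane's algorithm on [-13, 12, 5, -12, 8, -1, -15, -10]:

Scanning through the array:
Position 1 (value 12): max_ending_here = 12, max_so_far = 12
Position 2 (value 5): max_ending_here = 17, max_so_far = 17
Position 3 (value -12): max_ending_here = 5, max_so_far = 17
Position 4 (value 8): max_ending_here = 13, max_so_far = 17
Position 5 (value -1): max_ending_here = 12, max_so_far = 17
Position 6 (value -15): max_ending_here = -3, max_so_far = 17
Position 7 (value -10): max_ending_here = -10, max_so_far = 17

Maximum subarray: [12, 5]
Maximum sum: 17

The maximum subarray is [12, 5] with sum 17. This subarray runs from index 1 to index 2.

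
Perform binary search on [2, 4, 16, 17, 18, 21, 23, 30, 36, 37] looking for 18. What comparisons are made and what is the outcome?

Binary search for 18 in [2, 4, 16, 17, 18, 21, 23, 30, 36, 37]:

lo=0, hi=9, mid=4, arr[mid]=18 -> Found target at index 4!

Binary search finds 18 at index 4 after 1 comparisons. The search repeatedly halves the search space by comparing with the middle element.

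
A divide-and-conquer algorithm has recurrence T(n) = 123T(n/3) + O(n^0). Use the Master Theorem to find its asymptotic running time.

Master Theorem for T(n) = 123T(n/3) + O(n^0):

a = 123, b = 3, c = 0
log_b(a) = log_3(123) = 4.3802

Case 1: c = 0 < log_3(123) = 4.3802
T(n) = O(n^(log_3 123))

For T(n) = 123T(n/3) + O(n^0): log_3(123) = 4.3802. This is Case 1 of the Master Theorem (c < log_b(a), work dominated by leaves), giving O(n^(log_3 123)).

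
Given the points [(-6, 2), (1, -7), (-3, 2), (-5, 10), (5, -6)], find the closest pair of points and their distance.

Computing all pairwise distances among 5 points:

d((-6, 2), (1, -7)) = 11.4018
d((-6, 2), (-3, 2)) = 3.0 <-- minimum
d((-6, 2), (-5, 10)) = 8.0623
d((-6, 2), (5, -6)) = 13.6015
d((1, -7), (-3, 2)) = 9.8489
d((1, -7), (-5, 10)) = 18.0278
d((1, -7), (5, -6)) = 4.1231
d((-3, 2), (-5, 10)) = 8.2462
d((-3, 2), (5, -6)) = 11.3137
d((-5, 10), (5, -6)) = 18.868

Closest pair: (-6, 2) and (-3, 2) with distance 3.0

The closest pair is (-6, 2) and (-3, 2) with Euclidean distance 3.0. For 5 points, brute-force pairwise comparison is shown above. For large n, the divide-and-conquer algorithm (sort by x, recurse on halves, check the dividing strip) achieves O(n log n).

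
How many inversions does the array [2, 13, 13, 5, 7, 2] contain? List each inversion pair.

Finding inversions in [2, 13, 13, 5, 7, 2]:

(1, 3): arr[1]=13 > arr[3]=5
(1, 4): arr[1]=13 > arr[4]=7
(1, 5): arr[1]=13 > arr[5]=2
(2, 3): arr[2]=13 > arr[3]=5
(2, 4): arr[2]=13 > arr[4]=7
(2, 5): arr[2]=13 > arr[5]=2
(3, 5): arr[3]=5 > arr[5]=2
(4, 5): arr[4]=7 > arr[5]=2

Total inversions: 8

The array has 8 inversion(s): (1,3), (1,4), (1,5), (2,3), (2,4), (2,5), (3,5), (4,5). Each pair (i,j) satisfies i < j and arr[i] > arr[j].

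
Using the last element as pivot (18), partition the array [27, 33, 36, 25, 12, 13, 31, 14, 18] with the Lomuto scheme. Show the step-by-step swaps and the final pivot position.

Lomuto partition with pivot = 18:

Initial array: [27, 33, 36, 25, 12, 13, 31, 14, 18]

arr[0]=27 > 18: no swap
arr[1]=33 > 18: no swap
arr[2]=36 > 18: no swap
arr[3]=25 > 18: no swap
arr[4]=12 <= 18: swap with position 0, array becomes [12, 33, 36, 25, 27, 13, 31, 14, 18]
arr[5]=13 <= 18: swap with position 1, array becomes [12, 13, 36, 25, 27, 33, 31, 14, 18]
arr[6]=31 > 18: no swap
arr[7]=14 <= 18: swap with position 2, array becomes [12, 13, 14, 25, 27, 33, 31, 36, 18]

Place pivot at position 3: [12, 13, 14, 18, 27, 33, 31, 36, 25]
Pivot position: 3

After partitioning with pivot 18, the array becomes [12, 13, 14, 18, 27, 33, 31, 36, 25]. The pivot is placed at index 3. All elements to the left of the pivot are <= 18, and all elements to the right are > 18.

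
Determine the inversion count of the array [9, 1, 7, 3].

Finding inversions in [9, 1, 7, 3]:

(0, 1): arr[0]=9 > arr[1]=1
(0, 2): arr[0]=9 > arr[2]=7
(0, 3): arr[0]=9 > arr[3]=3
(2, 3): arr[2]=7 > arr[3]=3

Total inversions: 4

The array has 4 inversion(s): (0,1), (0,2), (0,3), (2,3). Each pair (i,j) satisfies i < j and arr[i] > arr[j].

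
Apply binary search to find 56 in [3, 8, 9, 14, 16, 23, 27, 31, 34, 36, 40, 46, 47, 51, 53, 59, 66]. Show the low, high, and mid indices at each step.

Binary search for 56 in [3, 8, 9, 14, 16, 23, 27, 31, 34, 36, 40, 46, 47, 51, 53, 59, 66]:

lo=0, hi=16, mid=8, arr[mid]=34 -> 34 < 56, search right half
lo=9, hi=16, mid=12, arr[mid]=47 -> 47 < 56, search right half
lo=13, hi=16, mid=14, arr[mid]=53 -> 53 < 56, search right half
lo=15, hi=16, mid=15, arr[mid]=59 -> 59 > 56, search left half
lo=15 > hi=14, target 56 not found

Binary search determines that 56 is not in the array after 4 comparisons. The search space was exhausted without finding the target.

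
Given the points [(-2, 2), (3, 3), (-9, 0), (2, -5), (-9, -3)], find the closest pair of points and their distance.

Computing all pairwise distances among 5 points:

d((-2, 2), (3, 3)) = 5.099
d((-2, 2), (-9, 0)) = 7.2801
d((-2, 2), (2, -5)) = 8.0623
d((-2, 2), (-9, -3)) = 8.6023
d((3, 3), (-9, 0)) = 12.3693
d((3, 3), (2, -5)) = 8.0623
d((3, 3), (-9, -3)) = 13.4164
d((-9, 0), (2, -5)) = 12.083
d((-9, 0), (-9, -3)) = 3.0 <-- minimum
d((2, -5), (-9, -3)) = 11.1803

Closest pair: (-9, 0) and (-9, -3) with distance 3.0

The closest pair is (-9, 0) and (-9, -3) with Euclidean distance 3.0. For 5 points, brute-force pairwise comparison is shown above. For large n, the divide-and-conquer algorithm (sort by x, recurse on halves, check the dividing strip) achieves O(n log n).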